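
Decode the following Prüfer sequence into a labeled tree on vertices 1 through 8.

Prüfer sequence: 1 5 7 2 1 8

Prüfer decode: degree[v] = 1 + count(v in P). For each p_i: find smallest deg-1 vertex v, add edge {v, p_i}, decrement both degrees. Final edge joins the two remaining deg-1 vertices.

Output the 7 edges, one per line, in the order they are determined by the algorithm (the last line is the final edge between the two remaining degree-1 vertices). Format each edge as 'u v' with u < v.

Answer: 1 3
4 5
5 7
2 6
1 2
1 8
7 8

Derivation:
Initial degrees: {1:3, 2:2, 3:1, 4:1, 5:2, 6:1, 7:2, 8:2}
Step 1: smallest deg-1 vertex = 3, p_1 = 1. Add edge {1,3}. Now deg[3]=0, deg[1]=2.
Step 2: smallest deg-1 vertex = 4, p_2 = 5. Add edge {4,5}. Now deg[4]=0, deg[5]=1.
Step 3: smallest deg-1 vertex = 5, p_3 = 7. Add edge {5,7}. Now deg[5]=0, deg[7]=1.
Step 4: smallest deg-1 vertex = 6, p_4 = 2. Add edge {2,6}. Now deg[6]=0, deg[2]=1.
Step 5: smallest deg-1 vertex = 2, p_5 = 1. Add edge {1,2}. Now deg[2]=0, deg[1]=1.
Step 6: smallest deg-1 vertex = 1, p_6 = 8. Add edge {1,8}. Now deg[1]=0, deg[8]=1.
Final: two remaining deg-1 vertices are 7, 8. Add edge {7,8}.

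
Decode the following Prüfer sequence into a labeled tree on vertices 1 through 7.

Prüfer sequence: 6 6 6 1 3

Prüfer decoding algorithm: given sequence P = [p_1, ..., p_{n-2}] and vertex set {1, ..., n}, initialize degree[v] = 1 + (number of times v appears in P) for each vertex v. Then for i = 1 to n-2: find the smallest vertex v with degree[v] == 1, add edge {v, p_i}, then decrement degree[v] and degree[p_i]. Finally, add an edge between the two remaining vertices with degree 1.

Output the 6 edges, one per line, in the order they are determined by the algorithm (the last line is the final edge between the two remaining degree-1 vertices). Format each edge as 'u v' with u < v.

Answer: 2 6
4 6
5 6
1 6
1 3
3 7

Derivation:
Initial degrees: {1:2, 2:1, 3:2, 4:1, 5:1, 6:4, 7:1}
Step 1: smallest deg-1 vertex = 2, p_1 = 6. Add edge {2,6}. Now deg[2]=0, deg[6]=3.
Step 2: smallest deg-1 vertex = 4, p_2 = 6. Add edge {4,6}. Now deg[4]=0, deg[6]=2.
Step 3: smallest deg-1 vertex = 5, p_3 = 6. Add edge {5,6}. Now deg[5]=0, deg[6]=1.
Step 4: smallest deg-1 vertex = 6, p_4 = 1. Add edge {1,6}. Now deg[6]=0, deg[1]=1.
Step 5: smallest deg-1 vertex = 1, p_5 = 3. Add edge {1,3}. Now deg[1]=0, deg[3]=1.
Final: two remaining deg-1 vertices are 3, 7. Add edge {3,7}.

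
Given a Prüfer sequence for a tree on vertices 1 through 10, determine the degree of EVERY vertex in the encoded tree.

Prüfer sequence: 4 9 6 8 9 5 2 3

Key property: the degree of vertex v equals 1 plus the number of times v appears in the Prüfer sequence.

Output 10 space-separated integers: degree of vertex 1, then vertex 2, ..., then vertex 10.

Answer: 1 2 2 2 2 2 1 2 3 1

Derivation:
p_1 = 4: count[4] becomes 1
p_2 = 9: count[9] becomes 1
p_3 = 6: count[6] becomes 1
p_4 = 8: count[8] becomes 1
p_5 = 9: count[9] becomes 2
p_6 = 5: count[5] becomes 1
p_7 = 2: count[2] becomes 1
p_8 = 3: count[3] becomes 1
Degrees (1 + count): deg[1]=1+0=1, deg[2]=1+1=2, deg[3]=1+1=2, deg[4]=1+1=2, deg[5]=1+1=2, deg[6]=1+1=2, deg[7]=1+0=1, deg[8]=1+1=2, deg[9]=1+2=3, deg[10]=1+0=1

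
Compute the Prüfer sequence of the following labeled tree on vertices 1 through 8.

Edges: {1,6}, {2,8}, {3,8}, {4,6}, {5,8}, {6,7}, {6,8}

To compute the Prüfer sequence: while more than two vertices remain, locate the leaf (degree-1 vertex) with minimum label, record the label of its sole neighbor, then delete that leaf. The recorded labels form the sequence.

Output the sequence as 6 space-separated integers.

Step 1: leaves = {1,2,3,4,5,7}. Remove smallest leaf 1, emit neighbor 6.
Step 2: leaves = {2,3,4,5,7}. Remove smallest leaf 2, emit neighbor 8.
Step 3: leaves = {3,4,5,7}. Remove smallest leaf 3, emit neighbor 8.
Step 4: leaves = {4,5,7}. Remove smallest leaf 4, emit neighbor 6.
Step 5: leaves = {5,7}. Remove smallest leaf 5, emit neighbor 8.
Step 6: leaves = {7,8}. Remove smallest leaf 7, emit neighbor 6.
Done: 2 vertices remain (6, 8). Sequence = [6 8 8 6 8 6]

Answer: 6 8 8 6 8 6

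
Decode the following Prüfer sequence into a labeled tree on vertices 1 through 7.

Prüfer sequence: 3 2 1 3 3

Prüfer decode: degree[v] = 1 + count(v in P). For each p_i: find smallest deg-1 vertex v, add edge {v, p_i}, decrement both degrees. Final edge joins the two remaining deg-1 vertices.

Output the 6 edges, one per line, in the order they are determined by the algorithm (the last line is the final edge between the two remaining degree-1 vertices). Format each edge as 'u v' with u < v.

Initial degrees: {1:2, 2:2, 3:4, 4:1, 5:1, 6:1, 7:1}
Step 1: smallest deg-1 vertex = 4, p_1 = 3. Add edge {3,4}. Now deg[4]=0, deg[3]=3.
Step 2: smallest deg-1 vertex = 5, p_2 = 2. Add edge {2,5}. Now deg[5]=0, deg[2]=1.
Step 3: smallest deg-1 vertex = 2, p_3 = 1. Add edge {1,2}. Now deg[2]=0, deg[1]=1.
Step 4: smallest deg-1 vertex = 1, p_4 = 3. Add edge {1,3}. Now deg[1]=0, deg[3]=2.
Step 5: smallest deg-1 vertex = 6, p_5 = 3. Add edge {3,6}. Now deg[6]=0, deg[3]=1.
Final: two remaining deg-1 vertices are 3, 7. Add edge {3,7}.

Answer: 3 4
2 5
1 2
1 3
3 6
3 7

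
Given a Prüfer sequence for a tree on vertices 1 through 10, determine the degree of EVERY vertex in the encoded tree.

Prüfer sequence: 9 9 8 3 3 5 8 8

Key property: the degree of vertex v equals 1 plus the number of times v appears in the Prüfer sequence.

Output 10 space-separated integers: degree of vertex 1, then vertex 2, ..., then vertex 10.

Answer: 1 1 3 1 2 1 1 4 3 1

Derivation:
p_1 = 9: count[9] becomes 1
p_2 = 9: count[9] becomes 2
p_3 = 8: count[8] becomes 1
p_4 = 3: count[3] becomes 1
p_5 = 3: count[3] becomes 2
p_6 = 5: count[5] becomes 1
p_7 = 8: count[8] becomes 2
p_8 = 8: count[8] becomes 3
Degrees (1 + count): deg[1]=1+0=1, deg[2]=1+0=1, deg[3]=1+2=3, deg[4]=1+0=1, deg[5]=1+1=2, deg[6]=1+0=1, deg[7]=1+0=1, deg[8]=1+3=4, deg[9]=1+2=3, deg[10]=1+0=1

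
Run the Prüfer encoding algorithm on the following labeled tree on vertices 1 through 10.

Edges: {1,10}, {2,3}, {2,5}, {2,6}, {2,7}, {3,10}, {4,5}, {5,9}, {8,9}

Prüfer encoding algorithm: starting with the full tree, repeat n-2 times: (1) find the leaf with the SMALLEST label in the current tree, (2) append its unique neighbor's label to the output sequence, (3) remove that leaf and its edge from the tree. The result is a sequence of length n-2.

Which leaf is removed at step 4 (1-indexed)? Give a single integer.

Answer: 7

Derivation:
Step 1: current leaves = {1,4,6,7,8}. Remove leaf 1 (neighbor: 10).
Step 2: current leaves = {4,6,7,8,10}. Remove leaf 4 (neighbor: 5).
Step 3: current leaves = {6,7,8,10}. Remove leaf 6 (neighbor: 2).
Step 4: current leaves = {7,8,10}. Remove leaf 7 (neighbor: 2).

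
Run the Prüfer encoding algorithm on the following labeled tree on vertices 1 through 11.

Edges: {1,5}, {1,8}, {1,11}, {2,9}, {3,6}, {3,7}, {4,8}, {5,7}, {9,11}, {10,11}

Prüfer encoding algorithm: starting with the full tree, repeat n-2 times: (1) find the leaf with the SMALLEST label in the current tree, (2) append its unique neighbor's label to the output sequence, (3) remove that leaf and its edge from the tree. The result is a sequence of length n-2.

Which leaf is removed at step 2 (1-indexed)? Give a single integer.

Answer: 4

Derivation:
Step 1: current leaves = {2,4,6,10}. Remove leaf 2 (neighbor: 9).
Step 2: current leaves = {4,6,9,10}. Remove leaf 4 (neighbor: 8).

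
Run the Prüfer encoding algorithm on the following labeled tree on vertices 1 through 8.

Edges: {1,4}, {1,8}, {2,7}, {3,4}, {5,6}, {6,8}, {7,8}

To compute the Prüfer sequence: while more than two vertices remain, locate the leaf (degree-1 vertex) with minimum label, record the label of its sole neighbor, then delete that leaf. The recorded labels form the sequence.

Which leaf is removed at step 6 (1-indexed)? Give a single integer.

Step 1: current leaves = {2,3,5}. Remove leaf 2 (neighbor: 7).
Step 2: current leaves = {3,5,7}. Remove leaf 3 (neighbor: 4).
Step 3: current leaves = {4,5,7}. Remove leaf 4 (neighbor: 1).
Step 4: current leaves = {1,5,7}. Remove leaf 1 (neighbor: 8).
Step 5: current leaves = {5,7}. Remove leaf 5 (neighbor: 6).
Step 6: current leaves = {6,7}. Remove leaf 6 (neighbor: 8).

Answer: 6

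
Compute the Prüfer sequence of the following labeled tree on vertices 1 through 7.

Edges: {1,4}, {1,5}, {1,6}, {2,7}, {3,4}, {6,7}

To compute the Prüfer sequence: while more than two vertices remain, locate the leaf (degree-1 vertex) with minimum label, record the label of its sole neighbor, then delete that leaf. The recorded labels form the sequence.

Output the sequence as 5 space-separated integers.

Answer: 7 4 1 1 6

Derivation:
Step 1: leaves = {2,3,5}. Remove smallest leaf 2, emit neighbor 7.
Step 2: leaves = {3,5,7}. Remove smallest leaf 3, emit neighbor 4.
Step 3: leaves = {4,5,7}. Remove smallest leaf 4, emit neighbor 1.
Step 4: leaves = {5,7}. Remove smallest leaf 5, emit neighbor 1.
Step 5: leaves = {1,7}. Remove smallest leaf 1, emit neighbor 6.
Done: 2 vertices remain (6, 7). Sequence = [7 4 1 1 6]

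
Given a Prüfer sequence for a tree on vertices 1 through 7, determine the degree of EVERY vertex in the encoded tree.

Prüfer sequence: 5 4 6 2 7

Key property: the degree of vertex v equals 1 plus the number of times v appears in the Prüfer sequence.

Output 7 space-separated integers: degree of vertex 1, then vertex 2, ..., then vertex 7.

Answer: 1 2 1 2 2 2 2

Derivation:
p_1 = 5: count[5] becomes 1
p_2 = 4: count[4] becomes 1
p_3 = 6: count[6] becomes 1
p_4 = 2: count[2] becomes 1
p_5 = 7: count[7] becomes 1
Degrees (1 + count): deg[1]=1+0=1, deg[2]=1+1=2, deg[3]=1+0=1, deg[4]=1+1=2, deg[5]=1+1=2, deg[6]=1+1=2, deg[7]=1+1=2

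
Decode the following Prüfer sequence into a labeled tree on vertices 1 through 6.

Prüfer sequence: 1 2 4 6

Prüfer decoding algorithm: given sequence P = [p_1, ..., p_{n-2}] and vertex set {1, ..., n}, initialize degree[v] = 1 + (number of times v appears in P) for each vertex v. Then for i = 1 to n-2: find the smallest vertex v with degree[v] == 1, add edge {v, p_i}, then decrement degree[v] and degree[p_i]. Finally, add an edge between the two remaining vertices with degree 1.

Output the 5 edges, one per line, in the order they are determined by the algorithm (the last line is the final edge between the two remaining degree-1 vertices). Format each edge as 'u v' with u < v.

Initial degrees: {1:2, 2:2, 3:1, 4:2, 5:1, 6:2}
Step 1: smallest deg-1 vertex = 3, p_1 = 1. Add edge {1,3}. Now deg[3]=0, deg[1]=1.
Step 2: smallest deg-1 vertex = 1, p_2 = 2. Add edge {1,2}. Now deg[1]=0, deg[2]=1.
Step 3: smallest deg-1 vertex = 2, p_3 = 4. Add edge {2,4}. Now deg[2]=0, deg[4]=1.
Step 4: smallest deg-1 vertex = 4, p_4 = 6. Add edge {4,6}. Now deg[4]=0, deg[6]=1.
Final: two remaining deg-1 vertices are 5, 6. Add edge {5,6}.

Answer: 1 3
1 2
2 4
4 6
5 6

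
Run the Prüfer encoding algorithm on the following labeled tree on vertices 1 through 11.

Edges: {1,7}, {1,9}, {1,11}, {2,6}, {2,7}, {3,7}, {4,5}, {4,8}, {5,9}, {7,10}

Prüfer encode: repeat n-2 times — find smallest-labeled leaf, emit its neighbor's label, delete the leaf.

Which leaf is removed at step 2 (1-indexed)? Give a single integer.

Step 1: current leaves = {3,6,8,10,11}. Remove leaf 3 (neighbor: 7).
Step 2: current leaves = {6,8,10,11}. Remove leaf 6 (neighbor: 2).

Answer: 6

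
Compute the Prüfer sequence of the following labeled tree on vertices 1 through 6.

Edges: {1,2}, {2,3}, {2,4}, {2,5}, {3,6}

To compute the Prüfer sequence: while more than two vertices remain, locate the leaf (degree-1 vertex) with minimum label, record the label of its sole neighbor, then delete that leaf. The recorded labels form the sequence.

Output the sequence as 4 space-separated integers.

Answer: 2 2 2 3

Derivation:
Step 1: leaves = {1,4,5,6}. Remove smallest leaf 1, emit neighbor 2.
Step 2: leaves = {4,5,6}. Remove smallest leaf 4, emit neighbor 2.
Step 3: leaves = {5,6}. Remove smallest leaf 5, emit neighbor 2.
Step 4: leaves = {2,6}. Remove smallest leaf 2, emit neighbor 3.
Done: 2 vertices remain (3, 6). Sequence = [2 2 2 3]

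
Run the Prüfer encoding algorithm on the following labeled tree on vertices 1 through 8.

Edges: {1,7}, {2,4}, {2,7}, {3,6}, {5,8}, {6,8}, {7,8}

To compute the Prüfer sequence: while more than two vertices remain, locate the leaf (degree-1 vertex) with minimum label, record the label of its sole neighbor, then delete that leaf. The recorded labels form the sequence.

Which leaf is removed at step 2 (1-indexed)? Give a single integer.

Answer: 3

Derivation:
Step 1: current leaves = {1,3,4,5}. Remove leaf 1 (neighbor: 7).
Step 2: current leaves = {3,4,5}. Remove leaf 3 (neighbor: 6).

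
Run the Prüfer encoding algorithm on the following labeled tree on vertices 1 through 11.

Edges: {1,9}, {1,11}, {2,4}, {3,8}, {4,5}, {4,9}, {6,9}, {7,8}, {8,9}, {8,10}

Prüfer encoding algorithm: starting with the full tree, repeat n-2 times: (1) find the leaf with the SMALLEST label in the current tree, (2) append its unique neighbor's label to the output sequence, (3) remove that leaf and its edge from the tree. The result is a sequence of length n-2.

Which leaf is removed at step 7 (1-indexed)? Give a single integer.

Step 1: current leaves = {2,3,5,6,7,10,11}. Remove leaf 2 (neighbor: 4).
Step 2: current leaves = {3,5,6,7,10,11}. Remove leaf 3 (neighbor: 8).
Step 3: current leaves = {5,6,7,10,11}. Remove leaf 5 (neighbor: 4).
Step 4: current leaves = {4,6,7,10,11}. Remove leaf 4 (neighbor: 9).
Step 5: current leaves = {6,7,10,11}. Remove leaf 6 (neighbor: 9).
Step 6: current leaves = {7,10,11}. Remove leaf 7 (neighbor: 8).
Step 7: current leaves = {10,11}. Remove leaf 10 (neighbor: 8).

Answer: 10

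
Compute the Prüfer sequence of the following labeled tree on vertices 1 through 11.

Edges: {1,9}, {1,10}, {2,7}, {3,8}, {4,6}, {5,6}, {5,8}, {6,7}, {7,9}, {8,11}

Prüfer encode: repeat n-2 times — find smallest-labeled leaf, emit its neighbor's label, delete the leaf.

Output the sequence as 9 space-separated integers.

Answer: 7 8 6 1 9 7 6 5 8

Derivation:
Step 1: leaves = {2,3,4,10,11}. Remove smallest leaf 2, emit neighbor 7.
Step 2: leaves = {3,4,10,11}. Remove smallest leaf 3, emit neighbor 8.
Step 3: leaves = {4,10,11}. Remove smallest leaf 4, emit neighbor 6.
Step 4: leaves = {10,11}. Remove smallest leaf 10, emit neighbor 1.
Step 5: leaves = {1,11}. Remove smallest leaf 1, emit neighbor 9.
Step 6: leaves = {9,11}. Remove smallest leaf 9, emit neighbor 7.
Step 7: leaves = {7,11}. Remove smallest leaf 7, emit neighbor 6.
Step 8: leaves = {6,11}. Remove smallest leaf 6, emit neighbor 5.
Step 9: leaves = {5,11}. Remove smallest leaf 5, emit neighbor 8.
Done: 2 vertices remain (8, 11). Sequence = [7 8 6 1 9 7 6 5 8]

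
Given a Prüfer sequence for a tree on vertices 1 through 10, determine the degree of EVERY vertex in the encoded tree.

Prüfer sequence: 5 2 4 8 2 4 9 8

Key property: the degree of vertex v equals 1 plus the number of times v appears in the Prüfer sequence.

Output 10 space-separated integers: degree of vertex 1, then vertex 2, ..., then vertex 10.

Answer: 1 3 1 3 2 1 1 3 2 1

Derivation:
p_1 = 5: count[5] becomes 1
p_2 = 2: count[2] becomes 1
p_3 = 4: count[4] becomes 1
p_4 = 8: count[8] becomes 1
p_5 = 2: count[2] becomes 2
p_6 = 4: count[4] becomes 2
p_7 = 9: count[9] becomes 1
p_8 = 8: count[8] becomes 2
Degrees (1 + count): deg[1]=1+0=1, deg[2]=1+2=3, deg[3]=1+0=1, deg[4]=1+2=3, deg[5]=1+1=2, deg[6]=1+0=1, deg[7]=1+0=1, deg[8]=1+2=3, deg[9]=1+1=2, deg[10]=1+0=1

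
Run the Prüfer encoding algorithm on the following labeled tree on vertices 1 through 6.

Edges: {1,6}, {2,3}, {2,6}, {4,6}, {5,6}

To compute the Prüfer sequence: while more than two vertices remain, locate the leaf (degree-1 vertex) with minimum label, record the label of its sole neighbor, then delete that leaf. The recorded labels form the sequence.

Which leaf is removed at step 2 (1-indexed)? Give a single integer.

Answer: 3

Derivation:
Step 1: current leaves = {1,3,4,5}. Remove leaf 1 (neighbor: 6).
Step 2: current leaves = {3,4,5}. Remove leaf 3 (neighbor: 2).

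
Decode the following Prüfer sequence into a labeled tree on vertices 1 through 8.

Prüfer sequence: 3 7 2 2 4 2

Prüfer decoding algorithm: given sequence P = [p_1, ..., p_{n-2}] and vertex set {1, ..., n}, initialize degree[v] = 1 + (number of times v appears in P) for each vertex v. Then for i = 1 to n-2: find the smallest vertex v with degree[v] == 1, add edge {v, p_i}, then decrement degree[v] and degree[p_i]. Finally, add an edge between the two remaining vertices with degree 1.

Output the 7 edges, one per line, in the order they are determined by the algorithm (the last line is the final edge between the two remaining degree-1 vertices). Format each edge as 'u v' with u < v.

Answer: 1 3
3 7
2 5
2 6
4 7
2 4
2 8

Derivation:
Initial degrees: {1:1, 2:4, 3:2, 4:2, 5:1, 6:1, 7:2, 8:1}
Step 1: smallest deg-1 vertex = 1, p_1 = 3. Add edge {1,3}. Now deg[1]=0, deg[3]=1.
Step 2: smallest deg-1 vertex = 3, p_2 = 7. Add edge {3,7}. Now deg[3]=0, deg[7]=1.
Step 3: smallest deg-1 vertex = 5, p_3 = 2. Add edge {2,5}. Now deg[5]=0, deg[2]=3.
Step 4: smallest deg-1 vertex = 6, p_4 = 2. Add edge {2,6}. Now deg[6]=0, deg[2]=2.
Step 5: smallest deg-1 vertex = 7, p_5 = 4. Add edge {4,7}. Now deg[7]=0, deg[4]=1.
Step 6: smallest deg-1 vertex = 4, p_6 = 2. Add edge {2,4}. Now deg[4]=0, deg[2]=1.
Final: two remaining deg-1 vertices are 2, 8. Add edge {2,8}.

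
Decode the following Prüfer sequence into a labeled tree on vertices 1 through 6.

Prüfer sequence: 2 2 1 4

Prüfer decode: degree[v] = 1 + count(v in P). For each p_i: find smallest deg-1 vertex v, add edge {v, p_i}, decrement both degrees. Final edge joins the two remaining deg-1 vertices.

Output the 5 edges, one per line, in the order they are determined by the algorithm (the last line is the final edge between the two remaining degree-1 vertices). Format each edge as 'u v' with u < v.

Answer: 2 3
2 5
1 2
1 4
4 6

Derivation:
Initial degrees: {1:2, 2:3, 3:1, 4:2, 5:1, 6:1}
Step 1: smallest deg-1 vertex = 3, p_1 = 2. Add edge {2,3}. Now deg[3]=0, deg[2]=2.
Step 2: smallest deg-1 vertex = 5, p_2 = 2. Add edge {2,5}. Now deg[5]=0, deg[2]=1.
Step 3: smallest deg-1 vertex = 2, p_3 = 1. Add edge {1,2}. Now deg[2]=0, deg[1]=1.
Step 4: smallest deg-1 vertex = 1, p_4 = 4. Add edge {1,4}. Now deg[1]=0, deg[4]=1.
Final: two remaining deg-1 vertices are 4, 6. Add edge {4,6}.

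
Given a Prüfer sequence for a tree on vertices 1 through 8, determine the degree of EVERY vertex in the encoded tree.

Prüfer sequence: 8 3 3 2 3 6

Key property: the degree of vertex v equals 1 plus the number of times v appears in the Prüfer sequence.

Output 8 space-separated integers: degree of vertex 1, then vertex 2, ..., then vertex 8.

Answer: 1 2 4 1 1 2 1 2

Derivation:
p_1 = 8: count[8] becomes 1
p_2 = 3: count[3] becomes 1
p_3 = 3: count[3] becomes 2
p_4 = 2: count[2] becomes 1
p_5 = 3: count[3] becomes 3
p_6 = 6: count[6] becomes 1
Degrees (1 + count): deg[1]=1+0=1, deg[2]=1+1=2, deg[3]=1+3=4, deg[4]=1+0=1, deg[5]=1+0=1, deg[6]=1+1=2, deg[7]=1+0=1, deg[8]=1+1=2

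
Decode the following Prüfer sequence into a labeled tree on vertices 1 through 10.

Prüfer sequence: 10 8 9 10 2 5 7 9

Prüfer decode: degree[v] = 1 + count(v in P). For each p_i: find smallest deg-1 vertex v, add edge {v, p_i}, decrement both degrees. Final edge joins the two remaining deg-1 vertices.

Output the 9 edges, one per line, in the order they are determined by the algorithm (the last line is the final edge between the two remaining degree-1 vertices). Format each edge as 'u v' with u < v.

Initial degrees: {1:1, 2:2, 3:1, 4:1, 5:2, 6:1, 7:2, 8:2, 9:3, 10:3}
Step 1: smallest deg-1 vertex = 1, p_1 = 10. Add edge {1,10}. Now deg[1]=0, deg[10]=2.
Step 2: smallest deg-1 vertex = 3, p_2 = 8. Add edge {3,8}. Now deg[3]=0, deg[8]=1.
Step 3: smallest deg-1 vertex = 4, p_3 = 9. Add edge {4,9}. Now deg[4]=0, deg[9]=2.
Step 4: smallest deg-1 vertex = 6, p_4 = 10. Add edge {6,10}. Now deg[6]=0, deg[10]=1.
Step 5: smallest deg-1 vertex = 8, p_5 = 2. Add edge {2,8}. Now deg[8]=0, deg[2]=1.
Step 6: smallest deg-1 vertex = 2, p_6 = 5. Add edge {2,5}. Now deg[2]=0, deg[5]=1.
Step 7: smallest deg-1 vertex = 5, p_7 = 7. Add edge {5,7}. Now deg[5]=0, deg[7]=1.
Step 8: smallest deg-1 vertex = 7, p_8 = 9. Add edge {7,9}. Now deg[7]=0, deg[9]=1.
Final: two remaining deg-1 vertices are 9, 10. Add edge {9,10}.

Answer: 1 10
3 8
4 9
6 10
2 8
2 5
5 7
7 9
9 10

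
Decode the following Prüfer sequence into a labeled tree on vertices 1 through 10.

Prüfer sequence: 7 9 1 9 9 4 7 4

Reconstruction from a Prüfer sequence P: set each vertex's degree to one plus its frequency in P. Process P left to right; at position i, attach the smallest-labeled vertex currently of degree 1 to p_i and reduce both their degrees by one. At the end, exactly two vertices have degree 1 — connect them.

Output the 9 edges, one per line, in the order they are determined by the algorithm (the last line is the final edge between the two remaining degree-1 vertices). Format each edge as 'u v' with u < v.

Initial degrees: {1:2, 2:1, 3:1, 4:3, 5:1, 6:1, 7:3, 8:1, 9:4, 10:1}
Step 1: smallest deg-1 vertex = 2, p_1 = 7. Add edge {2,7}. Now deg[2]=0, deg[7]=2.
Step 2: smallest deg-1 vertex = 3, p_2 = 9. Add edge {3,9}. Now deg[3]=0, deg[9]=3.
Step 3: smallest deg-1 vertex = 5, p_3 = 1. Add edge {1,5}. Now deg[5]=0, deg[1]=1.
Step 4: smallest deg-1 vertex = 1, p_4 = 9. Add edge {1,9}. Now deg[1]=0, deg[9]=2.
Step 5: smallest deg-1 vertex = 6, p_5 = 9. Add edge {6,9}. Now deg[6]=0, deg[9]=1.
Step 6: smallest deg-1 vertex = 8, p_6 = 4. Add edge {4,8}. Now deg[8]=0, deg[4]=2.
Step 7: smallest deg-1 vertex = 9, p_7 = 7. Add edge {7,9}. Now deg[9]=0, deg[7]=1.
Step 8: smallest deg-1 vertex = 7, p_8 = 4. Add edge {4,7}. Now deg[7]=0, deg[4]=1.
Final: two remaining deg-1 vertices are 4, 10. Add edge {4,10}.

Answer: 2 7
3 9
1 5
1 9
6 9
4 8
7 9
4 7
4 10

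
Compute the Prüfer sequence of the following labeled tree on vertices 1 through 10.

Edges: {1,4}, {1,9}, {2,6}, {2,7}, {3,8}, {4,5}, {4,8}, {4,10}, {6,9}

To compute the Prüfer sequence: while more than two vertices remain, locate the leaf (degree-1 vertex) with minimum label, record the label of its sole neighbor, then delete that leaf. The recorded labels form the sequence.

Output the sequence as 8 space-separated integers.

Answer: 8 4 2 6 9 4 1 4

Derivation:
Step 1: leaves = {3,5,7,10}. Remove smallest leaf 3, emit neighbor 8.
Step 2: leaves = {5,7,8,10}. Remove smallest leaf 5, emit neighbor 4.
Step 3: leaves = {7,8,10}. Remove smallest leaf 7, emit neighbor 2.
Step 4: leaves = {2,8,10}. Remove smallest leaf 2, emit neighbor 6.
Step 5: leaves = {6,8,10}. Remove smallest leaf 6, emit neighbor 9.
Step 6: leaves = {8,9,10}. Remove smallest leaf 8, emit neighbor 4.
Step 7: leaves = {9,10}. Remove smallest leaf 9, emit neighbor 1.
Step 8: leaves = {1,10}. Remove smallest leaf 1, emit neighbor 4.
Done: 2 vertices remain (4, 10). Sequence = [8 4 2 6 9 4 1 4]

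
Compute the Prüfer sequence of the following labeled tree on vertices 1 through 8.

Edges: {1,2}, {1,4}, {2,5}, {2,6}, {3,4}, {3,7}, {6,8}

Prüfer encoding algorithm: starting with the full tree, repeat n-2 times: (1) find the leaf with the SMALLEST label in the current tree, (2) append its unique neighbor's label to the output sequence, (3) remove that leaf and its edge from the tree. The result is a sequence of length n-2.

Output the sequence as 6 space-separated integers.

Step 1: leaves = {5,7,8}. Remove smallest leaf 5, emit neighbor 2.
Step 2: leaves = {7,8}. Remove smallest leaf 7, emit neighbor 3.
Step 3: leaves = {3,8}. Remove smallest leaf 3, emit neighbor 4.
Step 4: leaves = {4,8}. Remove smallest leaf 4, emit neighbor 1.
Step 5: leaves = {1,8}. Remove smallest leaf 1, emit neighbor 2.
Step 6: leaves = {2,8}. Remove smallest leaf 2, emit neighbor 6.
Done: 2 vertices remain (6, 8). Sequence = [2 3 4 1 2 6]

Answer: 2 3 4 1 2 6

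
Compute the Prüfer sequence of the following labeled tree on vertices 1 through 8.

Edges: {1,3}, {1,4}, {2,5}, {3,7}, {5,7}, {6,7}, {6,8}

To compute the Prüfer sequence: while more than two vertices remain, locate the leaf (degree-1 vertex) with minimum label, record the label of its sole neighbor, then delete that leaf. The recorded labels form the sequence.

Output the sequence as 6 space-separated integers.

Step 1: leaves = {2,4,8}. Remove smallest leaf 2, emit neighbor 5.
Step 2: leaves = {4,5,8}. Remove smallest leaf 4, emit neighbor 1.
Step 3: leaves = {1,5,8}. Remove smallest leaf 1, emit neighbor 3.
Step 4: leaves = {3,5,8}. Remove smallest leaf 3, emit neighbor 7.
Step 5: leaves = {5,8}. Remove smallest leaf 5, emit neighbor 7.
Step 6: leaves = {7,8}. Remove smallest leaf 7, emit neighbor 6.
Done: 2 vertices remain (6, 8). Sequence = [5 1 3 7 7 6]

Answer: 5 1 3 7 7 6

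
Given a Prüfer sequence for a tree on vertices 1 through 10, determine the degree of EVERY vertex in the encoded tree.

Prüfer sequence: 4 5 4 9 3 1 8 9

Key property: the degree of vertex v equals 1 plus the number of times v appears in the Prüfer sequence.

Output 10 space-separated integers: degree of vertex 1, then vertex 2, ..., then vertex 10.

p_1 = 4: count[4] becomes 1
p_2 = 5: count[5] becomes 1
p_3 = 4: count[4] becomes 2
p_4 = 9: count[9] becomes 1
p_5 = 3: count[3] becomes 1
p_6 = 1: count[1] becomes 1
p_7 = 8: count[8] becomes 1
p_8 = 9: count[9] becomes 2
Degrees (1 + count): deg[1]=1+1=2, deg[2]=1+0=1, deg[3]=1+1=2, deg[4]=1+2=3, deg[5]=1+1=2, deg[6]=1+0=1, deg[7]=1+0=1, deg[8]=1+1=2, deg[9]=1+2=3, deg[10]=1+0=1

Answer: 2 1 2 3 2 1 1 2 3 1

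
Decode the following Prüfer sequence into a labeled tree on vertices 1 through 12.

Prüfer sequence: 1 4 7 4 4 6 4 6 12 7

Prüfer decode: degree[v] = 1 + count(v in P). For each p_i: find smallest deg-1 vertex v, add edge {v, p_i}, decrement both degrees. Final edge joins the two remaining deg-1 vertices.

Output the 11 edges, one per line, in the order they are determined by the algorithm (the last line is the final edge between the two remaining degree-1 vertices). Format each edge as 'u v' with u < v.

Initial degrees: {1:2, 2:1, 3:1, 4:5, 5:1, 6:3, 7:3, 8:1, 9:1, 10:1, 11:1, 12:2}
Step 1: smallest deg-1 vertex = 2, p_1 = 1. Add edge {1,2}. Now deg[2]=0, deg[1]=1.
Step 2: smallest deg-1 vertex = 1, p_2 = 4. Add edge {1,4}. Now deg[1]=0, deg[4]=4.
Step 3: smallest deg-1 vertex = 3, p_3 = 7. Add edge {3,7}. Now deg[3]=0, deg[7]=2.
Step 4: smallest deg-1 vertex = 5, p_4 = 4. Add edge {4,5}. Now deg[5]=0, deg[4]=3.
Step 5: smallest deg-1 vertex = 8, p_5 = 4. Add edge {4,8}. Now deg[8]=0, deg[4]=2.
Step 6: smallest deg-1 vertex = 9, p_6 = 6. Add edge {6,9}. Now deg[9]=0, deg[6]=2.
Step 7: smallest deg-1 vertex = 10, p_7 = 4. Add edge {4,10}. Now deg[10]=0, deg[4]=1.
Step 8: smallest deg-1 vertex = 4, p_8 = 6. Add edge {4,6}. Now deg[4]=0, deg[6]=1.
Step 9: smallest deg-1 vertex = 6, p_9 = 12. Add edge {6,12}. Now deg[6]=0, deg[12]=1.
Step 10: smallest deg-1 vertex = 11, p_10 = 7. Add edge {7,11}. Now deg[11]=0, deg[7]=1.
Final: two remaining deg-1 vertices are 7, 12. Add edge {7,12}.

Answer: 1 2
1 4
3 7
4 5
4 8
6 9
4 10
4 6
6 12
7 11
7 12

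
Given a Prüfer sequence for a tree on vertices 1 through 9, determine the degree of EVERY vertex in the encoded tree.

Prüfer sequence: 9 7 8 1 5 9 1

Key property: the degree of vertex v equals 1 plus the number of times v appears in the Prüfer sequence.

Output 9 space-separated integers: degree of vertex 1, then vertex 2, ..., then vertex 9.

Answer: 3 1 1 1 2 1 2 2 3

Derivation:
p_1 = 9: count[9] becomes 1
p_2 = 7: count[7] becomes 1
p_3 = 8: count[8] becomes 1
p_4 = 1: count[1] becomes 1
p_5 = 5: count[5] becomes 1
p_6 = 9: count[9] becomes 2
p_7 = 1: count[1] becomes 2
Degrees (1 + count): deg[1]=1+2=3, deg[2]=1+0=1, deg[3]=1+0=1, deg[4]=1+0=1, deg[5]=1+1=2, deg[6]=1+0=1, deg[7]=1+1=2, deg[8]=1+1=2, deg[9]=1+2=3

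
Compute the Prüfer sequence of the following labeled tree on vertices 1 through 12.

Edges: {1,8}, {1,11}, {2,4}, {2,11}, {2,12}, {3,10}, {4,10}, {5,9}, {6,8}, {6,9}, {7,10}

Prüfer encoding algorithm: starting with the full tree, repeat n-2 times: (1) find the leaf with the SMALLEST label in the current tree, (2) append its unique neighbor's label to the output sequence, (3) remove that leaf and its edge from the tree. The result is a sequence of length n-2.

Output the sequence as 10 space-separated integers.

Step 1: leaves = {3,5,7,12}. Remove smallest leaf 3, emit neighbor 10.
Step 2: leaves = {5,7,12}. Remove smallest leaf 5, emit neighbor 9.
Step 3: leaves = {7,9,12}. Remove smallest leaf 7, emit neighbor 10.
Step 4: leaves = {9,10,12}. Remove smallest leaf 9, emit neighbor 6.
Step 5: leaves = {6,10,12}. Remove smallest leaf 6, emit neighbor 8.
Step 6: leaves = {8,10,12}. Remove smallest leaf 8, emit neighbor 1.
Step 7: leaves = {1,10,12}. Remove smallest leaf 1, emit neighbor 11.
Step 8: leaves = {10,11,12}. Remove smallest leaf 10, emit neighbor 4.
Step 9: leaves = {4,11,12}. Remove smallest leaf 4, emit neighbor 2.
Step 10: leaves = {11,12}. Remove smallest leaf 11, emit neighbor 2.
Done: 2 vertices remain (2, 12). Sequence = [10 9 10 6 8 1 11 4 2 2]

Answer: 10 9 10 6 8 1 11 4 2 2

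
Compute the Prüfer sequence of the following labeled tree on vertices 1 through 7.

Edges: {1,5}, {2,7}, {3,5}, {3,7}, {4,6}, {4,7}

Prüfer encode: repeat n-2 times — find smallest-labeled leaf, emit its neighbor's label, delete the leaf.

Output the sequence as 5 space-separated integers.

Answer: 5 7 3 7 4

Derivation:
Step 1: leaves = {1,2,6}. Remove smallest leaf 1, emit neighbor 5.
Step 2: leaves = {2,5,6}. Remove smallest leaf 2, emit neighbor 7.
Step 3: leaves = {5,6}. Remove smallest leaf 5, emit neighbor 3.
Step 4: leaves = {3,6}. Remove smallest leaf 3, emit neighbor 7.
Step 5: leaves = {6,7}. Remove smallest leaf 6, emit neighbor 4.
Done: 2 vertices remain (4, 7). Sequence = [5 7 3 7 4]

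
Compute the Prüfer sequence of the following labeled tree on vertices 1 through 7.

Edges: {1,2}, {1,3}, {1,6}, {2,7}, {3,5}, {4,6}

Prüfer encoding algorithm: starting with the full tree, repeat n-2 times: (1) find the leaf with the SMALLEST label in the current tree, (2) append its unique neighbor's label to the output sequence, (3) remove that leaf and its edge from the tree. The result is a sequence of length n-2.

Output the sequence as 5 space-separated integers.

Answer: 6 3 1 1 2

Derivation:
Step 1: leaves = {4,5,7}. Remove smallest leaf 4, emit neighbor 6.
Step 2: leaves = {5,6,7}. Remove smallest leaf 5, emit neighbor 3.
Step 3: leaves = {3,6,7}. Remove smallest leaf 3, emit neighbor 1.
Step 4: leaves = {6,7}. Remove smallest leaf 6, emit neighbor 1.
Step 5: leaves = {1,7}. Remove smallest leaf 1, emit neighbor 2.
Done: 2 vertices remain (2, 7). Sequence = [6 3 1 1 2]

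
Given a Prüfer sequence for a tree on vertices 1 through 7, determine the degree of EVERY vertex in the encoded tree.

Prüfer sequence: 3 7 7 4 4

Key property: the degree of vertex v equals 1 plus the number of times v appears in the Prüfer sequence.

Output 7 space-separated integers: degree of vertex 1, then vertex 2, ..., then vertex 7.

p_1 = 3: count[3] becomes 1
p_2 = 7: count[7] becomes 1
p_3 = 7: count[7] becomes 2
p_4 = 4: count[4] becomes 1
p_5 = 4: count[4] becomes 2
Degrees (1 + count): deg[1]=1+0=1, deg[2]=1+0=1, deg[3]=1+1=2, deg[4]=1+2=3, deg[5]=1+0=1, deg[6]=1+0=1, deg[7]=1+2=3

Answer: 1 1 2 3 1 1 3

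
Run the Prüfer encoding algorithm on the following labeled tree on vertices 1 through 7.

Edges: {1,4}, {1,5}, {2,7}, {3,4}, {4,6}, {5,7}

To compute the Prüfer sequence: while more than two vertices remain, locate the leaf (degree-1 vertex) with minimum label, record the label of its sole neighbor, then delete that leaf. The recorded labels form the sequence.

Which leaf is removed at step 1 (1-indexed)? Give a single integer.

Answer: 2

Derivation:
Step 1: current leaves = {2,3,6}. Remove leaf 2 (neighbor: 7).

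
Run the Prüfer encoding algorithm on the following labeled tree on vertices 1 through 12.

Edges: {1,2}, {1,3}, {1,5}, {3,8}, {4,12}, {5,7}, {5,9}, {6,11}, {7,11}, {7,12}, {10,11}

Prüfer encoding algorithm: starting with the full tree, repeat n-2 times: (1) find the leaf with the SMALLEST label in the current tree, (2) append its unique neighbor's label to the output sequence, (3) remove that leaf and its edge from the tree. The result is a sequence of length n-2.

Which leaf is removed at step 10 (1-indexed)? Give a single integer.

Step 1: current leaves = {2,4,6,8,9,10}. Remove leaf 2 (neighbor: 1).
Step 2: current leaves = {4,6,8,9,10}. Remove leaf 4 (neighbor: 12).
Step 3: current leaves = {6,8,9,10,12}. Remove leaf 6 (neighbor: 11).
Step 4: current leaves = {8,9,10,12}. Remove leaf 8 (neighbor: 3).
Step 5: current leaves = {3,9,10,12}. Remove leaf 3 (neighbor: 1).
Step 6: current leaves = {1,9,10,12}. Remove leaf 1 (neighbor: 5).
Step 7: current leaves = {9,10,12}. Remove leaf 9 (neighbor: 5).
Step 8: current leaves = {5,10,12}. Remove leaf 5 (neighbor: 7).
Step 9: current leaves = {10,12}. Remove leaf 10 (neighbor: 11).
Step 10: current leaves = {11,12}. Remove leaf 11 (neighbor: 7).

Answer: 11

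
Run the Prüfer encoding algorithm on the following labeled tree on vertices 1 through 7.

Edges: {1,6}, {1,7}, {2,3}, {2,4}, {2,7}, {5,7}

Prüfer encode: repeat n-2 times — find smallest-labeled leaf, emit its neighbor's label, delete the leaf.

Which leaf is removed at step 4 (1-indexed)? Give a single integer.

Step 1: current leaves = {3,4,5,6}. Remove leaf 3 (neighbor: 2).
Step 2: current leaves = {4,5,6}. Remove leaf 4 (neighbor: 2).
Step 3: current leaves = {2,5,6}. Remove leaf 2 (neighbor: 7).
Step 4: current leaves = {5,6}. Remove leaf 5 (neighbor: 7).

Answer: 5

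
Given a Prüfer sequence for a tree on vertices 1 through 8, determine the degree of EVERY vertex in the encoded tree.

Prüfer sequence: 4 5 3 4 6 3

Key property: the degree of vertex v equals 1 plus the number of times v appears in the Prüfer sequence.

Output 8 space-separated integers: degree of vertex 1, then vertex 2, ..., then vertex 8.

Answer: 1 1 3 3 2 2 1 1

Derivation:
p_1 = 4: count[4] becomes 1
p_2 = 5: count[5] becomes 1
p_3 = 3: count[3] becomes 1
p_4 = 4: count[4] becomes 2
p_5 = 6: count[6] becomes 1
p_6 = 3: count[3] becomes 2
Degrees (1 + count): deg[1]=1+0=1, deg[2]=1+0=1, deg[3]=1+2=3, deg[4]=1+2=3, deg[5]=1+1=2, deg[6]=1+1=2, deg[7]=1+0=1, deg[8]=1+0=1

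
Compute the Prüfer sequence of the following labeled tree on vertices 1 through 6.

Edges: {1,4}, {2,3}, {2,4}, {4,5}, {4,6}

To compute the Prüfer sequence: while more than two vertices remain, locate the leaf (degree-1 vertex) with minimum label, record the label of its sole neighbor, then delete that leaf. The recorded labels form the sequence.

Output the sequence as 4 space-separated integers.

Answer: 4 2 4 4

Derivation:
Step 1: leaves = {1,3,5,6}. Remove smallest leaf 1, emit neighbor 4.
Step 2: leaves = {3,5,6}. Remove smallest leaf 3, emit neighbor 2.
Step 3: leaves = {2,5,6}. Remove smallest leaf 2, emit neighbor 4.
Step 4: leaves = {5,6}. Remove smallest leaf 5, emit neighbor 4.
Done: 2 vertices remain (4, 6). Sequence = [4 2 4 4]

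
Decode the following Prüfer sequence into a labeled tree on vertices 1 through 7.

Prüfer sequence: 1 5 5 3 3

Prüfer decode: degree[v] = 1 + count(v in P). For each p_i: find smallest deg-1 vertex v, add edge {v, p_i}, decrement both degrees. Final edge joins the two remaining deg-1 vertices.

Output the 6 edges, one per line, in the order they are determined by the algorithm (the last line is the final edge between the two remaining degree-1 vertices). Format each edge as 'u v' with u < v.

Answer: 1 2
1 5
4 5
3 5
3 6
3 7

Derivation:
Initial degrees: {1:2, 2:1, 3:3, 4:1, 5:3, 6:1, 7:1}
Step 1: smallest deg-1 vertex = 2, p_1 = 1. Add edge {1,2}. Now deg[2]=0, deg[1]=1.
Step 2: smallest deg-1 vertex = 1, p_2 = 5. Add edge {1,5}. Now deg[1]=0, deg[5]=2.
Step 3: smallest deg-1 vertex = 4, p_3 = 5. Add edge {4,5}. Now deg[4]=0, deg[5]=1.
Step 4: smallest deg-1 vertex = 5, p_4 = 3. Add edge {3,5}. Now deg[5]=0, deg[3]=2.
Step 5: smallest deg-1 vertex = 6, p_5 = 3. Add edge {3,6}. Now deg[6]=0, deg[3]=1.
Final: two remaining deg-1 vertices are 3, 7. Add edge {3,7}.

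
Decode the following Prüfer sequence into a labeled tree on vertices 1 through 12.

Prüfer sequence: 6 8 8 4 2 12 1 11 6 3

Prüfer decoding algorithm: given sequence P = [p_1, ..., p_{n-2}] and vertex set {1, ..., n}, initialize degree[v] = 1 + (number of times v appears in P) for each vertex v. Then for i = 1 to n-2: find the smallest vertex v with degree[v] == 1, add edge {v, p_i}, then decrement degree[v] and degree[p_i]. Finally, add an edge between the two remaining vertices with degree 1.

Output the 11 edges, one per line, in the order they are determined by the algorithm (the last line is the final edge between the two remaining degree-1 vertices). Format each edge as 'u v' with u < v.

Initial degrees: {1:2, 2:2, 3:2, 4:2, 5:1, 6:3, 7:1, 8:3, 9:1, 10:1, 11:2, 12:2}
Step 1: smallest deg-1 vertex = 5, p_1 = 6. Add edge {5,6}. Now deg[5]=0, deg[6]=2.
Step 2: smallest deg-1 vertex = 7, p_2 = 8. Add edge {7,8}. Now deg[7]=0, deg[8]=2.
Step 3: smallest deg-1 vertex = 9, p_3 = 8. Add edge {8,9}. Now deg[9]=0, deg[8]=1.
Step 4: smallest deg-1 vertex = 8, p_4 = 4. Add edge {4,8}. Now deg[8]=0, deg[4]=1.
Step 5: smallest deg-1 vertex = 4, p_5 = 2. Add edge {2,4}. Now deg[4]=0, deg[2]=1.
Step 6: smallest deg-1 vertex = 2, p_6 = 12. Add edge {2,12}. Now deg[2]=0, deg[12]=1.
Step 7: smallest deg-1 vertex = 10, p_7 = 1. Add edge {1,10}. Now deg[10]=0, deg[1]=1.
Step 8: smallest deg-1 vertex = 1, p_8 = 11. Add edge {1,11}. Now deg[1]=0, deg[11]=1.
Step 9: smallest deg-1 vertex = 11, p_9 = 6. Add edge {6,11}. Now deg[11]=0, deg[6]=1.
Step 10: smallest deg-1 vertex = 6, p_10 = 3. Add edge {3,6}. Now deg[6]=0, deg[3]=1.
Final: two remaining deg-1 vertices are 3, 12. Add edge {3,12}.

Answer: 5 6
7 8
8 9
4 8
2 4
2 12
1 10
1 11
6 11
3 6
3 12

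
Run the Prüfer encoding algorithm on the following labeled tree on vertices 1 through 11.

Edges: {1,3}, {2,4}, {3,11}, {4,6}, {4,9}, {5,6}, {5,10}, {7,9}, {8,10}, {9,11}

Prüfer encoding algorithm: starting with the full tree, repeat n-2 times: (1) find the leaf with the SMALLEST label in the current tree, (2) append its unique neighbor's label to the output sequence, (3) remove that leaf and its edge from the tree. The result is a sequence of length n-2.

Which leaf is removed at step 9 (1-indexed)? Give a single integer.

Answer: 4

Derivation:
Step 1: current leaves = {1,2,7,8}. Remove leaf 1 (neighbor: 3).
Step 2: current leaves = {2,3,7,8}. Remove leaf 2 (neighbor: 4).
Step 3: current leaves = {3,7,8}. Remove leaf 3 (neighbor: 11).
Step 4: current leaves = {7,8,11}. Remove leaf 7 (neighbor: 9).
Step 5: current leaves = {8,11}. Remove leaf 8 (neighbor: 10).
Step 6: current leaves = {10,11}. Remove leaf 10 (neighbor: 5).
Step 7: current leaves = {5,11}. Remove leaf 5 (neighbor: 6).
Step 8: current leaves = {6,11}. Remove leaf 6 (neighbor: 4).
Step 9: current leaves = {4,11}. Remove leaf 4 (neighbor: 9).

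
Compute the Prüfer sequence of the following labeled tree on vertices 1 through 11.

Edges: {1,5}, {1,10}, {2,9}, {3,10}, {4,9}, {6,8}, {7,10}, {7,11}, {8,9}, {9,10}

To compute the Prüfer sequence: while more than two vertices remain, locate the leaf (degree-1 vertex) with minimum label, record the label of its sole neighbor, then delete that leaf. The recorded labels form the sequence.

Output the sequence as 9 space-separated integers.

Step 1: leaves = {2,3,4,5,6,11}. Remove smallest leaf 2, emit neighbor 9.
Step 2: leaves = {3,4,5,6,11}. Remove smallest leaf 3, emit neighbor 10.
Step 3: leaves = {4,5,6,11}. Remove smallest leaf 4, emit neighbor 9.
Step 4: leaves = {5,6,11}. Remove smallest leaf 5, emit neighbor 1.
Step 5: leaves = {1,6,11}. Remove smallest leaf 1, emit neighbor 10.
Step 6: leaves = {6,11}. Remove smallest leaf 6, emit neighbor 8.
Step 7: leaves = {8,11}. Remove smallest leaf 8, emit neighbor 9.
Step 8: leaves = {9,11}. Remove smallest leaf 9, emit neighbor 10.
Step 9: leaves = {10,11}. Remove smallest leaf 10, emit neighbor 7.
Done: 2 vertices remain (7, 11). Sequence = [9 10 9 1 10 8 9 10 7]

Answer: 9 10 9 1 10 8 9 10 7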